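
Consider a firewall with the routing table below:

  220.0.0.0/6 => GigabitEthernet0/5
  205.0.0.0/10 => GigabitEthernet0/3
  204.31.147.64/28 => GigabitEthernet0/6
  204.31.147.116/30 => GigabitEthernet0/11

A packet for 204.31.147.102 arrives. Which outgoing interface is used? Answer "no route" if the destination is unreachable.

No entry's prefix contains 204.31.147.102; there is no default route.

no route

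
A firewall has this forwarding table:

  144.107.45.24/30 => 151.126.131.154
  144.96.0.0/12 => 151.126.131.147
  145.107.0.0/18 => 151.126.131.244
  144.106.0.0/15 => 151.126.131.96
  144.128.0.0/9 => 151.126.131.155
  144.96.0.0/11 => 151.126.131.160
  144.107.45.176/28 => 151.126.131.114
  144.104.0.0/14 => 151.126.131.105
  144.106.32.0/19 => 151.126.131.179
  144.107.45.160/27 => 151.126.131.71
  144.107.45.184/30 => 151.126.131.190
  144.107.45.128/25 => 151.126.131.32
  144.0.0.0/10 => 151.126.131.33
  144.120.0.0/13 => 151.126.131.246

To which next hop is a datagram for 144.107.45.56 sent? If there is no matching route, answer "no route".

Routes whose prefix contains 144.107.45.56:
  144.96.0.0/11 (144.96.0.0 - 144.127.255.255) -> 151.126.131.160
  144.96.0.0/12 (144.96.0.0 - 144.111.255.255) -> 151.126.131.147
  144.104.0.0/14 (144.104.0.0 - 144.107.255.255) -> 151.126.131.105
  144.106.0.0/15 (144.106.0.0 - 144.107.255.255) -> 151.126.131.96
More-specific entries that do NOT match:
  144.107.45.24/30 (144.107.45.24 - 144.107.45.27) does not contain 144.107.45.56
  144.107.45.184/30 (144.107.45.184 - 144.107.45.187) does not contain 144.107.45.56
  144.107.45.176/28 (144.107.45.176 - 144.107.45.191) does not contain 144.107.45.56
  144.107.45.160/27 (144.107.45.160 - 144.107.45.191) does not contain 144.107.45.56
  144.107.45.128/25 (144.107.45.128 - 144.107.45.255) does not contain 144.107.45.56
  144.106.32.0/19 (144.106.32.0 - 144.106.63.255) does not contain 144.107.45.56
  145.107.0.0/18 (145.107.0.0 - 145.107.63.255) does not contain 144.107.45.56
Longest matching prefix is /15 -> next hop 151.126.131.96.

151.126.131.96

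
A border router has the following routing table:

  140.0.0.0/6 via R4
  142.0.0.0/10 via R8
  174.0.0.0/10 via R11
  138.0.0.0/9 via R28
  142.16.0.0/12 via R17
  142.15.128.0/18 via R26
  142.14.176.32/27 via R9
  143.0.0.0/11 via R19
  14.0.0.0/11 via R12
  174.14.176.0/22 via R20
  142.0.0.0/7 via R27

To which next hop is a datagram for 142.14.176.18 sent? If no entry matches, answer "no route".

R8

Routes whose prefix contains 142.14.176.18:
  140.0.0.0/6 (140.0.0.0 - 143.255.255.255) -> R4
  142.0.0.0/7 (142.0.0.0 - 143.255.255.255) -> R27
  142.0.0.0/10 (142.0.0.0 - 142.63.255.255) -> R8
More-specific entries that do NOT match:
  142.14.176.32/27 (142.14.176.32 - 142.14.176.63) does not contain 142.14.176.18
  174.14.176.0/22 (174.14.176.0 - 174.14.179.255) does not contain 142.14.176.18
  142.15.128.0/18 (142.15.128.0 - 142.15.191.255) does not contain 142.14.176.18
  142.16.0.0/12 (142.16.0.0 - 142.31.255.255) does not contain 142.14.176.18
  143.0.0.0/11 (143.0.0.0 - 143.31.255.255) does not contain 142.14.176.18
  14.0.0.0/11 (14.0.0.0 - 14.31.255.255) does not contain 142.14.176.18
Longest matching prefix is /10 -> next hop R8.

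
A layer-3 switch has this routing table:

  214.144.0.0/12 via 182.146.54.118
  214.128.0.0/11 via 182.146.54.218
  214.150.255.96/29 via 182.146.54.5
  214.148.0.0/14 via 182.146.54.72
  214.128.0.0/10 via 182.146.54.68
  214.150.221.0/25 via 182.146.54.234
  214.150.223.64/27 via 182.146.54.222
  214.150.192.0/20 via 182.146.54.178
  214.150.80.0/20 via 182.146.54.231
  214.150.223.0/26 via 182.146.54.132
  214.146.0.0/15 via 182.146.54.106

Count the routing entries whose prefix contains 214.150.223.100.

4

Prefixes containing 214.150.223.100:
  214.128.0.0/10 (214.128.0.0 - 214.191.255.255)
  214.128.0.0/11 (214.128.0.0 - 214.159.255.255)
  214.144.0.0/12 (214.144.0.0 - 214.159.255.255)
  214.148.0.0/14 (214.148.0.0 - 214.151.255.255)
Total matching entries: 4.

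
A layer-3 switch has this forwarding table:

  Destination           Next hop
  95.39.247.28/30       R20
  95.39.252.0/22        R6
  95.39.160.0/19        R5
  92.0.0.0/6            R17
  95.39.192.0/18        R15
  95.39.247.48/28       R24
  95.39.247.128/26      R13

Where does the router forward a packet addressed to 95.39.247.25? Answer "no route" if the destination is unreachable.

R15

Routes whose prefix contains 95.39.247.25:
  92.0.0.0/6 (92.0.0.0 - 95.255.255.255) -> R17
  95.39.192.0/18 (95.39.192.0 - 95.39.255.255) -> R15
More-specific entries that do NOT match:
  95.39.247.28/30 (95.39.247.28 - 95.39.247.31) does not contain 95.39.247.25
  95.39.247.48/28 (95.39.247.48 - 95.39.247.63) does not contain 95.39.247.25
  95.39.247.128/26 (95.39.247.128 - 95.39.247.191) does not contain 95.39.247.25
  95.39.252.0/22 (95.39.252.0 - 95.39.255.255) does not contain 95.39.247.25
  95.39.160.0/19 (95.39.160.0 - 95.39.191.255) does not contain 95.39.247.25
Longest matching prefix is /18 -> next hop R15.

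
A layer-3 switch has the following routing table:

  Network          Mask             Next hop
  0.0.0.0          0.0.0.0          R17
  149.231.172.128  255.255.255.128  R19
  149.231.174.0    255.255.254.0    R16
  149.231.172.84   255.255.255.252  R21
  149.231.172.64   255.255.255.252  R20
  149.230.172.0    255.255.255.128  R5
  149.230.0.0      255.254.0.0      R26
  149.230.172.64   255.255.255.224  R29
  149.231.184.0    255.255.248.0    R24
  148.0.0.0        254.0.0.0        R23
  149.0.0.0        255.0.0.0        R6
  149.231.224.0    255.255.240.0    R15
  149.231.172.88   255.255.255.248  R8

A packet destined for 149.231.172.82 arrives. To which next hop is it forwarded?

Routes whose prefix contains 149.231.172.82:
  0.0.0.0/0 (default, matches everything) -> R17
  148.0.0.0/7 (148.0.0.0 - 149.255.255.255) -> R23
  149.0.0.0/8 (149.0.0.0 - 149.255.255.255) -> R6
  149.230.0.0/15 (149.230.0.0 - 149.231.255.255) -> R26
More-specific entries that do NOT match:
  149.231.172.84/30 (149.231.172.84 - 149.231.172.87) does not contain 149.231.172.82
  149.231.172.64/30 (149.231.172.64 - 149.231.172.67) does not contain 149.231.172.82
  149.231.172.88/29 (149.231.172.88 - 149.231.172.95) does not contain 149.231.172.82
  149.230.172.64/27 (149.230.172.64 - 149.230.172.95) does not contain 149.231.172.82
  149.231.172.128/25 (149.231.172.128 - 149.231.172.255) does not contain 149.231.172.82
  149.230.172.0/25 (149.230.172.0 - 149.230.172.127) does not contain 149.231.172.82
  149.231.174.0/23 (149.231.174.0 - 149.231.175.255) does not contain 149.231.172.82
  149.231.184.0/21 (149.231.184.0 - 149.231.191.255) does not contain 149.231.172.82
  149.231.224.0/20 (149.231.224.0 - 149.231.239.255) does not contain 149.231.172.82
Longest matching prefix is /15 -> next hop R26.

R26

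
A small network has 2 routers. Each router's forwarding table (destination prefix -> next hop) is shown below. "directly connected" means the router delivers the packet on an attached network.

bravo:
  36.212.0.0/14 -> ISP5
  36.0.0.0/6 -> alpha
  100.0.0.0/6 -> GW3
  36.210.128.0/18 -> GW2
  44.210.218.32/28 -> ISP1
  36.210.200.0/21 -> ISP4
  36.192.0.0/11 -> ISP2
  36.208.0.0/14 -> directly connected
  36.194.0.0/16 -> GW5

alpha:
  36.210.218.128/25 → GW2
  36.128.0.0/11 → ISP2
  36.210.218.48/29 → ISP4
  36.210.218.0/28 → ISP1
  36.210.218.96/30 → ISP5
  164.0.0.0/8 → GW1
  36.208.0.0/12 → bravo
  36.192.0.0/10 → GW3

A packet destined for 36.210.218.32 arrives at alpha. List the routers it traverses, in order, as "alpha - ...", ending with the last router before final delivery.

At alpha: longest match for 36.210.218.32 is 36.208.0.0/12 -> bravo
At bravo: longest match for 36.210.218.32 is 36.208.0.0/14 -> directly connected

alpha - bravo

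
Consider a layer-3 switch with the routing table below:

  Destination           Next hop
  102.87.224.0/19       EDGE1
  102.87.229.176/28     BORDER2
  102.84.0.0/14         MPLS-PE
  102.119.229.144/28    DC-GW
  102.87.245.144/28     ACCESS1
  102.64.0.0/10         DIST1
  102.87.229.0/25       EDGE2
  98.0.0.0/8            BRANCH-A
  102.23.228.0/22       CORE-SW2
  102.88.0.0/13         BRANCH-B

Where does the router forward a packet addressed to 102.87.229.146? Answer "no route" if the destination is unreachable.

Routes whose prefix contains 102.87.229.146:
  102.64.0.0/10 (102.64.0.0 - 102.127.255.255) -> DIST1
  102.84.0.0/14 (102.84.0.0 - 102.87.255.255) -> MPLS-PE
  102.87.224.0/19 (102.87.224.0 - 102.87.255.255) -> EDGE1
More-specific entries that do NOT match:
  102.87.229.176/28 (102.87.229.176 - 102.87.229.191) does not contain 102.87.229.146
  102.119.229.144/28 (102.119.229.144 - 102.119.229.159) does not contain 102.87.229.146
  102.87.245.144/28 (102.87.245.144 - 102.87.245.159) does not contain 102.87.229.146
  102.87.229.0/25 (102.87.229.0 - 102.87.229.127) does not contain 102.87.229.146
  102.23.228.0/22 (102.23.228.0 - 102.23.231.255) does not contain 102.87.229.146
Longest matching prefix is /19 -> next hop EDGE1.

EDGE1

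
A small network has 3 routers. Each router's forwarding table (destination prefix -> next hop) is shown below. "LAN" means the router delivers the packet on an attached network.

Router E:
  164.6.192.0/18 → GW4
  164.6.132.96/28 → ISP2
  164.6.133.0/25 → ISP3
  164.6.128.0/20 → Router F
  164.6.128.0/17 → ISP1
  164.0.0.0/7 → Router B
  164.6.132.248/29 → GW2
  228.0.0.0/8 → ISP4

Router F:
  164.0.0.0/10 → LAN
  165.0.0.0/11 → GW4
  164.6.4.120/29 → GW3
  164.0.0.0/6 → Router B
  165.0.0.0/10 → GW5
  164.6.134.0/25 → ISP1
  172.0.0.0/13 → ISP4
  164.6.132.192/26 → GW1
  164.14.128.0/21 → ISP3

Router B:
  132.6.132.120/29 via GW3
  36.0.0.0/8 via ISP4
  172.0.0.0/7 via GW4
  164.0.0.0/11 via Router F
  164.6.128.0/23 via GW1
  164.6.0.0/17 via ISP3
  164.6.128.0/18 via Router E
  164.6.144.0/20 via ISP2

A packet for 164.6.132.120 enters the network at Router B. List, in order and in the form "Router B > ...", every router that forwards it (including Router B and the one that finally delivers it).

Router B > Router E > Router F

At Router B: longest match for 164.6.132.120 is 164.6.128.0/18 -> Router E
At Router E: longest match for 164.6.132.120 is 164.6.128.0/20 -> Router F
At Router F: longest match for 164.6.132.120 is 164.0.0.0/10 -> LAN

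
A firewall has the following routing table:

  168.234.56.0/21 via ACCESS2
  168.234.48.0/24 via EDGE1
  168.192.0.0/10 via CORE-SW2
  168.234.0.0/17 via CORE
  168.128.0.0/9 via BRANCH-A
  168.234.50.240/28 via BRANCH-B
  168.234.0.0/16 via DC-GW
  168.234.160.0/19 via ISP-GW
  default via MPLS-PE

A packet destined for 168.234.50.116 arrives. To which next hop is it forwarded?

CORE

Routes whose prefix contains 168.234.50.116:
  0.0.0.0/0 (default, matches everything) -> MPLS-PE
  168.128.0.0/9 (168.128.0.0 - 168.255.255.255) -> BRANCH-A
  168.192.0.0/10 (168.192.0.0 - 168.255.255.255) -> CORE-SW2
  168.234.0.0/16 (168.234.0.0 - 168.234.255.255) -> DC-GW
  168.234.0.0/17 (168.234.0.0 - 168.234.127.255) -> CORE
More-specific entries that do NOT match:
  168.234.50.240/28 (168.234.50.240 - 168.234.50.255) does not contain 168.234.50.116
  168.234.48.0/24 (168.234.48.0 - 168.234.48.255) does not contain 168.234.50.116
  168.234.56.0/21 (168.234.56.0 - 168.234.63.255) does not contain 168.234.50.116
  168.234.160.0/19 (168.234.160.0 - 168.234.191.255) does not contain 168.234.50.116
Longest matching prefix is /17 -> next hop CORE.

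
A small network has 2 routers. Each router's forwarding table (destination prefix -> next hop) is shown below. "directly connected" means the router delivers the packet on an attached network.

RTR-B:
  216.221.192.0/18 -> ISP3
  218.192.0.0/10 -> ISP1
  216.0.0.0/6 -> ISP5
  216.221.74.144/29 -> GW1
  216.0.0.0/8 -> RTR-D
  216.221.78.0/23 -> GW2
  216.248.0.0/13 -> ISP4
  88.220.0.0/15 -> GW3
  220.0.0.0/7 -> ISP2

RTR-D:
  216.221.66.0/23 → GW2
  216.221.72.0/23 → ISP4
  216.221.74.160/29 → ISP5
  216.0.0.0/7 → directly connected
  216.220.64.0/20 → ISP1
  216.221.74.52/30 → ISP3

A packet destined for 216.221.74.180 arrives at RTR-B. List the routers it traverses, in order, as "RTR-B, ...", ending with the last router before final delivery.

RTR-B, RTR-D

At RTR-B: longest match for 216.221.74.180 is 216.0.0.0/8 -> RTR-D
At RTR-D: longest match for 216.221.74.180 is 216.0.0.0/7 -> directly connected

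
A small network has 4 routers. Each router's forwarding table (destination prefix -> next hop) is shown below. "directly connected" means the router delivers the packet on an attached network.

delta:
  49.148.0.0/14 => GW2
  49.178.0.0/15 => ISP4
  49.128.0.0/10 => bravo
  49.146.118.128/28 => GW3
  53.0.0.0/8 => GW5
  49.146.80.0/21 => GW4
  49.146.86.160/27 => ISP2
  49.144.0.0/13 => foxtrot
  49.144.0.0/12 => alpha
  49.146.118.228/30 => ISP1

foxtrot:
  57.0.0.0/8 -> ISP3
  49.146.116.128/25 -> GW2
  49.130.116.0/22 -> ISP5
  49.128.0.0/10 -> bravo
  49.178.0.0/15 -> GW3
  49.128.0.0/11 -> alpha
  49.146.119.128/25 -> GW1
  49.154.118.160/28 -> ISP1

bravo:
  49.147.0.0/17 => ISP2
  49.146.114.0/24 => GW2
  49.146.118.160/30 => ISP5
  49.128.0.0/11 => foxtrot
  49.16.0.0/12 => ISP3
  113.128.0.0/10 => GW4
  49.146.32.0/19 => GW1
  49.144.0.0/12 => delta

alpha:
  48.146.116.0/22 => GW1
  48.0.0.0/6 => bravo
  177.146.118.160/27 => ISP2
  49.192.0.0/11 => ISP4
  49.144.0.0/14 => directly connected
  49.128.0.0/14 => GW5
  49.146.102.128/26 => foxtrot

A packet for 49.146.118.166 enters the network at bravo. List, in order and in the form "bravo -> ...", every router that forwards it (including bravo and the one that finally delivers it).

At bravo: longest match for 49.146.118.166 is 49.144.0.0/12 -> delta
At delta: longest match for 49.146.118.166 is 49.144.0.0/13 -> foxtrot
At foxtrot: longest match for 49.146.118.166 is 49.128.0.0/11 -> alpha
At alpha: longest match for 49.146.118.166 is 49.144.0.0/14 -> directly connected

bravo -> delta -> foxtrot -> alpha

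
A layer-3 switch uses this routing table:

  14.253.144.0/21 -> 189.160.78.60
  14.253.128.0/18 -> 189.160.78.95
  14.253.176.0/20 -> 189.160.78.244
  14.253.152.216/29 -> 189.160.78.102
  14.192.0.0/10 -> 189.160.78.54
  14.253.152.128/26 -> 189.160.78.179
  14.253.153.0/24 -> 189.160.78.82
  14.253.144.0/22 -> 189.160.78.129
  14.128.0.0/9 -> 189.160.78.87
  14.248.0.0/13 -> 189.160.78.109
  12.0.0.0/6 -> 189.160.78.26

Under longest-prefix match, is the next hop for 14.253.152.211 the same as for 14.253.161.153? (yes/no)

yes

14.253.152.211: longest match 14.253.128.0/18 -> 189.160.78.95
14.253.161.153: longest match 14.253.128.0/18 -> 189.160.78.95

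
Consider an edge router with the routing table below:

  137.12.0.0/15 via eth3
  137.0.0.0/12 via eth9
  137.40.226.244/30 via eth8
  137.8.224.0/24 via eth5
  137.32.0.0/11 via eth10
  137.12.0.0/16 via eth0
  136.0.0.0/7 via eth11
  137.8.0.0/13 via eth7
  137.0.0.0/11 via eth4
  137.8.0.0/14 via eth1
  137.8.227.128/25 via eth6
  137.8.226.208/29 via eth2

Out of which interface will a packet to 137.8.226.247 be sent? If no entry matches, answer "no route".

Routes whose prefix contains 137.8.226.247:
  136.0.0.0/7 (136.0.0.0 - 137.255.255.255) -> eth11
  137.0.0.0/11 (137.0.0.0 - 137.31.255.255) -> eth4
  137.0.0.0/12 (137.0.0.0 - 137.15.255.255) -> eth9
  137.8.0.0/13 (137.8.0.0 - 137.15.255.255) -> eth7
  137.8.0.0/14 (137.8.0.0 - 137.11.255.255) -> eth1
More-specific entries that do NOT match:
  137.40.226.244/30 (137.40.226.244 - 137.40.226.247) does not contain 137.8.226.247
  137.8.226.208/29 (137.8.226.208 - 137.8.226.215) does not contain 137.8.226.247
  137.8.227.128/25 (137.8.227.128 - 137.8.227.255) does not contain 137.8.226.247
  137.8.224.0/24 (137.8.224.0 - 137.8.224.255) does not contain 137.8.226.247
  137.12.0.0/16 (137.12.0.0 - 137.12.255.255) does not contain 137.8.226.247
  137.12.0.0/15 (137.12.0.0 - 137.13.255.255) does not contain 137.8.226.247
Longest matching prefix is /14 -> interface eth1.

eth1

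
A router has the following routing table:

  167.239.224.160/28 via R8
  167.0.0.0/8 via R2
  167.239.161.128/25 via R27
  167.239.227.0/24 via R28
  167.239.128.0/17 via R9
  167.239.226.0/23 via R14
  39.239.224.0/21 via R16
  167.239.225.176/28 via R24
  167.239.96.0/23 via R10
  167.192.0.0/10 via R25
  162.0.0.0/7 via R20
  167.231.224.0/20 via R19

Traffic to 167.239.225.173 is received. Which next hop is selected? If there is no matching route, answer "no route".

Routes whose prefix contains 167.239.225.173:
  167.0.0.0/8 (167.0.0.0 - 167.255.255.255) -> R2
  167.192.0.0/10 (167.192.0.0 - 167.255.255.255) -> R25
  167.239.128.0/17 (167.239.128.0 - 167.239.255.255) -> R9
More-specific entries that do NOT match:
  167.239.224.160/28 (167.239.224.160 - 167.239.224.175) does not contain 167.239.225.173
  167.239.225.176/28 (167.239.225.176 - 167.239.225.191) does not contain 167.239.225.173
  167.239.161.128/25 (167.239.161.128 - 167.239.161.255) does not contain 167.239.225.173
  167.239.227.0/24 (167.239.227.0 - 167.239.227.255) does not contain 167.239.225.173
  167.239.226.0/23 (167.239.226.0 - 167.239.227.255) does not contain 167.239.225.173
  167.239.96.0/23 (167.239.96.0 - 167.239.97.255) does not contain 167.239.225.173
  39.239.224.0/21 (39.239.224.0 - 39.239.231.255) does not contain 167.239.225.173
  167.231.224.0/20 (167.231.224.0 - 167.231.239.255) does not contain 167.239.225.173
Longest matching prefix is /17 -> next hop R9.

R9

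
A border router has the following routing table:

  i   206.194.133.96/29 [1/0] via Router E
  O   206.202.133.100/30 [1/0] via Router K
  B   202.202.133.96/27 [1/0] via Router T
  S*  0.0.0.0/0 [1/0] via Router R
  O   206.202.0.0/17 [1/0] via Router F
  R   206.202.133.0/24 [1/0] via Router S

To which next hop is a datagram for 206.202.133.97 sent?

Routes whose prefix contains 206.202.133.97:
  0.0.0.0/0 (default, matches everything) -> Router R
  206.202.133.0/24 (206.202.133.0 - 206.202.133.255) -> Router S
More-specific entries that do NOT match:
  206.202.133.100/30 (206.202.133.100 - 206.202.133.103) does not contain 206.202.133.97
  206.194.133.96/29 (206.194.133.96 - 206.194.133.103) does not contain 206.202.133.97
  202.202.133.96/27 (202.202.133.96 - 202.202.133.127) does not contain 206.202.133.97
Longest matching prefix is /24 -> next hop Router S.

Router S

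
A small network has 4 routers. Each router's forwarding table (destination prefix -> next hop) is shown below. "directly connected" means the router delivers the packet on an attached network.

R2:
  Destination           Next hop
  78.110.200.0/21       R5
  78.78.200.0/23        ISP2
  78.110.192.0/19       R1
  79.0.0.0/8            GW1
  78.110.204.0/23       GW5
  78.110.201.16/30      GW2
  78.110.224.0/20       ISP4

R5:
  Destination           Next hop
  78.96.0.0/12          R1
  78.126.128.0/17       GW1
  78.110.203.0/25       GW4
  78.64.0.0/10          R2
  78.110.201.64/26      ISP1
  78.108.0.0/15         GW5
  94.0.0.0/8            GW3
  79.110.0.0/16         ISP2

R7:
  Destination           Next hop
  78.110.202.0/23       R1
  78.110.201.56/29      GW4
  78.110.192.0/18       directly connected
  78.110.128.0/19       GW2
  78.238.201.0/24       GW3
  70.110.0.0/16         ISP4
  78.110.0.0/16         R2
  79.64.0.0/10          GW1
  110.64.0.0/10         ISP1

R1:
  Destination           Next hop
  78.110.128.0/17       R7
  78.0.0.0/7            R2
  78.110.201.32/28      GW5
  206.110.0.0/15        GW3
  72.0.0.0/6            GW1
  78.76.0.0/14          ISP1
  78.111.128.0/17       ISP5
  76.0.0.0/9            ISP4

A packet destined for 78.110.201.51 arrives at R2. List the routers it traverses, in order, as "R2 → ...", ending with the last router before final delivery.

R2 → R5 → R1 → R7

At R2: longest match for 78.110.201.51 is 78.110.200.0/21 -> R5
At R5: longest match for 78.110.201.51 is 78.96.0.0/12 -> R1
At R1: longest match for 78.110.201.51 is 78.110.128.0/17 -> R7
At R7: longest match for 78.110.201.51 is 78.110.192.0/18 -> directly connected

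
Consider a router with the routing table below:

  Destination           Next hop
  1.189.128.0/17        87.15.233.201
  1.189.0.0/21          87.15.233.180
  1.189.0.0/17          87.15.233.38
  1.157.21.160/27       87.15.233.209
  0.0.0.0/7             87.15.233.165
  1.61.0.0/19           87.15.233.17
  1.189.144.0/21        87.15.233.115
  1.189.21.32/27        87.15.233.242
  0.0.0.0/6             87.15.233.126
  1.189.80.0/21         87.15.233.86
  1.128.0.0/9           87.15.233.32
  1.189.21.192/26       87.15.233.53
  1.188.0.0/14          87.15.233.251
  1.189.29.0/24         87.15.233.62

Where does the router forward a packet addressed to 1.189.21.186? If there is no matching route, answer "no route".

87.15.233.38

Routes whose prefix contains 1.189.21.186:
  0.0.0.0/6 (0.0.0.0 - 3.255.255.255) -> 87.15.233.126
  0.0.0.0/7 (0.0.0.0 - 1.255.255.255) -> 87.15.233.165
  1.128.0.0/9 (1.128.0.0 - 1.255.255.255) -> 87.15.233.32
  1.188.0.0/14 (1.188.0.0 - 1.191.255.255) -> 87.15.233.251
  1.189.0.0/17 (1.189.0.0 - 1.189.127.255) -> 87.15.233.38
More-specific entries that do NOT match:
  1.157.21.160/27 (1.157.21.160 - 1.157.21.191) does not contain 1.189.21.186
  1.189.21.32/27 (1.189.21.32 - 1.189.21.63) does not contain 1.189.21.186
  1.189.21.192/26 (1.189.21.192 - 1.189.21.255) does not contain 1.189.21.186
  1.189.29.0/24 (1.189.29.0 - 1.189.29.255) does not contain 1.189.21.186
  1.189.0.0/21 (1.189.0.0 - 1.189.7.255) does not contain 1.189.21.186
  1.189.144.0/21 (1.189.144.0 - 1.189.151.255) does not contain 1.189.21.186
  1.189.80.0/21 (1.189.80.0 - 1.189.87.255) does not contain 1.189.21.186
  1.61.0.0/19 (1.61.0.0 - 1.61.31.255) does not contain 1.189.21.186
Longest matching prefix is /17 -> next hop 87.15.233.38.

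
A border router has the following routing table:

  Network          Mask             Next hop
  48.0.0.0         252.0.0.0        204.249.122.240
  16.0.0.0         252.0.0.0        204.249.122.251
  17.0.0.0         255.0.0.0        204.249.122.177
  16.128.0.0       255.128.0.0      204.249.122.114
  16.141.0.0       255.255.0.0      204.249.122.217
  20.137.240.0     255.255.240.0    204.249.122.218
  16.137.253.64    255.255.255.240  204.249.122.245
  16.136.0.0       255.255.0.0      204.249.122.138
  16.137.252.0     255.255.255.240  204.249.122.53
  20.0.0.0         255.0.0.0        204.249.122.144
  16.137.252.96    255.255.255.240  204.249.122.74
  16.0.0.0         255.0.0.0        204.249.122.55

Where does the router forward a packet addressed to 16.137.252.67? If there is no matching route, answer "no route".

204.249.122.114

Routes whose prefix contains 16.137.252.67:
  16.0.0.0/6 (16.0.0.0 - 19.255.255.255) -> 204.249.122.251
  16.0.0.0/8 (16.0.0.0 - 16.255.255.255) -> 204.249.122.55
  16.128.0.0/9 (16.128.0.0 - 16.255.255.255) -> 204.249.122.114
More-specific entries that do NOT match:
  16.137.253.64/28 (16.137.253.64 - 16.137.253.79) does not contain 16.137.252.67
  16.137.252.0/28 (16.137.252.0 - 16.137.252.15) does not contain 16.137.252.67
  16.137.252.96/28 (16.137.252.96 - 16.137.252.111) does not contain 16.137.252.67
  20.137.240.0/20 (20.137.240.0 - 20.137.255.255) does not contain 16.137.252.67
  16.141.0.0/16 (16.141.0.0 - 16.141.255.255) does not contain 16.137.252.67
  16.136.0.0/16 (16.136.0.0 - 16.136.255.255) does not contain 16.137.252.67
Longest matching prefix is /9 -> next hop 204.249.122.114.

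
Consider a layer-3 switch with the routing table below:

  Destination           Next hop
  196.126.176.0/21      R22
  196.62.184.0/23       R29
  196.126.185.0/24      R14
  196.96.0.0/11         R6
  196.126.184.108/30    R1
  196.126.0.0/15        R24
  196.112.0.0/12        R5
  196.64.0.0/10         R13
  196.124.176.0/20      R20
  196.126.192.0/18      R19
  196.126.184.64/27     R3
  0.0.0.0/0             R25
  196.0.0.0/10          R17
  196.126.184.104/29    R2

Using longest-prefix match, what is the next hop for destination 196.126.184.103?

Routes whose prefix contains 196.126.184.103:
  0.0.0.0/0 (default, matches everything) -> R25
  196.64.0.0/10 (196.64.0.0 - 196.127.255.255) -> R13
  196.96.0.0/11 (196.96.0.0 - 196.127.255.255) -> R6
  196.112.0.0/12 (196.112.0.0 - 196.127.255.255) -> R5
  196.126.0.0/15 (196.126.0.0 - 196.127.255.255) -> R24
More-specific entries that do NOT match:
  196.126.184.108/30 (196.126.184.108 - 196.126.184.111) does not contain 196.126.184.103
  196.126.184.104/29 (196.126.184.104 - 196.126.184.111) does not contain 196.126.184.103
  196.126.184.64/27 (196.126.184.64 - 196.126.184.95) does not contain 196.126.184.103
  196.126.185.0/24 (196.126.185.0 - 196.126.185.255) does not contain 196.126.184.103
  196.62.184.0/23 (196.62.184.0 - 196.62.185.255) does not contain 196.126.184.103
  196.126.176.0/21 (196.126.176.0 - 196.126.183.255) does not contain 196.126.184.103
  196.124.176.0/20 (196.124.176.0 - 196.124.191.255) does not contain 196.126.184.103
  196.126.192.0/18 (196.126.192.0 - 196.126.255.255) does not contain 196.126.184.103
Longest matching prefix is /15 -> next hop R24.

R24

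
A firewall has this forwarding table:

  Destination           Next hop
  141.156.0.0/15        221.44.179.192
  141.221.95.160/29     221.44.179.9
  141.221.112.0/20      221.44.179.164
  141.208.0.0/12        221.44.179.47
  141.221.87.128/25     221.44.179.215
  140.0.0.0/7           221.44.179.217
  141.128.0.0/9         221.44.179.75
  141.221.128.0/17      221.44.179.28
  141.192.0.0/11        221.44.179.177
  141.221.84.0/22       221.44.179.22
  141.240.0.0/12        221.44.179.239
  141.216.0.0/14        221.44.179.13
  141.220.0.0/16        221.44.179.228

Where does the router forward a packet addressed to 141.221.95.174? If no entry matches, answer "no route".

Routes whose prefix contains 141.221.95.174:
  140.0.0.0/7 (140.0.0.0 - 141.255.255.255) -> 221.44.179.217
  141.128.0.0/9 (141.128.0.0 - 141.255.255.255) -> 221.44.179.75
  141.192.0.0/11 (141.192.0.0 - 141.223.255.255) -> 221.44.179.177
  141.208.0.0/12 (141.208.0.0 - 141.223.255.255) -> 221.44.179.47
More-specific entries that do NOT match:
  141.221.95.160/29 (141.221.95.160 - 141.221.95.167) does not contain 141.221.95.174
  141.221.87.128/25 (141.221.87.128 - 141.221.87.255) does not contain 141.221.95.174
  141.221.84.0/22 (141.221.84.0 - 141.221.87.255) does not contain 141.221.95.174
  141.221.112.0/20 (141.221.112.0 - 141.221.127.255) does not contain 141.221.95.174
  141.221.128.0/17 (141.221.128.0 - 141.221.255.255) does not contain 141.221.95.174
  141.220.0.0/16 (141.220.0.0 - 141.220.255.255) does not contain 141.221.95.174
  141.156.0.0/15 (141.156.0.0 - 141.157.255.255) does not contain 141.221.95.174
  141.216.0.0/14 (141.216.0.0 - 141.219.255.255) does not contain 141.221.95.174
Longest matching prefix is /12 -> next hop 221.44.179.47.

221.44.179.47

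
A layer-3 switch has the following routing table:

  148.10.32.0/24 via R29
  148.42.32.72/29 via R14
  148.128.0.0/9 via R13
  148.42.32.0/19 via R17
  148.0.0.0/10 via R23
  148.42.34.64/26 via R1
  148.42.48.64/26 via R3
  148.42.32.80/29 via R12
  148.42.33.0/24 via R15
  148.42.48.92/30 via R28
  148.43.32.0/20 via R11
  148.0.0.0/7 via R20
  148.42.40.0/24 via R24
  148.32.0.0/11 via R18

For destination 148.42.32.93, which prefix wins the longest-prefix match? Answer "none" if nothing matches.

148.42.32.0/19

Entries matching 148.42.32.93:
  148.0.0.0/7 (148.0.0.0 - 149.255.255.255)
  148.0.0.0/10 (148.0.0.0 - 148.63.255.255)
  148.32.0.0/11 (148.32.0.0 - 148.63.255.255)
  148.42.32.0/19 (148.42.32.0 - 148.42.63.255)
Most specific is 148.42.32.0/19.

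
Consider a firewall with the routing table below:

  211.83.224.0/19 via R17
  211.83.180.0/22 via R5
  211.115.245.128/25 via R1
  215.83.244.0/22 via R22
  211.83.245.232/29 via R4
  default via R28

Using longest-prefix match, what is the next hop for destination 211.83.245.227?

R17

Routes whose prefix contains 211.83.245.227:
  0.0.0.0/0 (default, matches everything) -> R28
  211.83.224.0/19 (211.83.224.0 - 211.83.255.255) -> R17
More-specific entries that do NOT match:
  211.83.245.232/29 (211.83.245.232 - 211.83.245.239) does not contain 211.83.245.227
  211.115.245.128/25 (211.115.245.128 - 211.115.245.255) does not contain 211.83.245.227
  211.83.180.0/22 (211.83.180.0 - 211.83.183.255) does not contain 211.83.245.227
  215.83.244.0/22 (215.83.244.0 - 215.83.247.255) does not contain 211.83.245.227
Longest matching prefix is /19 -> next hop R17.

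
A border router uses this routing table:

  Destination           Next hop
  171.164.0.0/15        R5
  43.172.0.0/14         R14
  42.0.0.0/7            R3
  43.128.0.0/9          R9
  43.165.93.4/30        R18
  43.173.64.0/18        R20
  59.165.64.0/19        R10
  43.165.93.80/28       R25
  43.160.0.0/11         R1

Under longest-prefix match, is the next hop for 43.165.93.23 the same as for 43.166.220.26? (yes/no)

yes

43.165.93.23: longest match 43.160.0.0/11 -> R1
43.166.220.26: longest match 43.160.0.0/11 -> R1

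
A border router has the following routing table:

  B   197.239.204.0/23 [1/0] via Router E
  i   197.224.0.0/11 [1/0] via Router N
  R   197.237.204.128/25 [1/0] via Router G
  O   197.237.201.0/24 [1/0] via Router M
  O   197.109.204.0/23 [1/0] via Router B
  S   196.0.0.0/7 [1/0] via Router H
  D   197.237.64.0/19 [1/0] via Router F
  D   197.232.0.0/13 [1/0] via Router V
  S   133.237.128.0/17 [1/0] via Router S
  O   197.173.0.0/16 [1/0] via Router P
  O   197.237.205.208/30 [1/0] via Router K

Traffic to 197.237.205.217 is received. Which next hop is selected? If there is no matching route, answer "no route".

Router V

Routes whose prefix contains 197.237.205.217:
  196.0.0.0/7 (196.0.0.0 - 197.255.255.255) -> Router H
  197.224.0.0/11 (197.224.0.0 - 197.255.255.255) -> Router N
  197.232.0.0/13 (197.232.0.0 - 197.239.255.255) -> Router V
More-specific entries that do NOT match:
  197.237.205.208/30 (197.237.205.208 - 197.237.205.211) does not contain 197.237.205.217
  197.237.204.128/25 (197.237.204.128 - 197.237.204.255) does not contain 197.237.205.217
  197.237.201.0/24 (197.237.201.0 - 197.237.201.255) does not contain 197.237.205.217
  197.239.204.0/23 (197.239.204.0 - 197.239.205.255) does not contain 197.237.205.217
  197.109.204.0/23 (197.109.204.0 - 197.109.205.255) does not contain 197.237.205.217
  197.237.64.0/19 (197.237.64.0 - 197.237.95.255) does not contain 197.237.205.217
  133.237.128.0/17 (133.237.128.0 - 133.237.255.255) does not contain 197.237.205.217
  197.173.0.0/16 (197.173.0.0 - 197.173.255.255) does not contain 197.237.205.217
Longest matching prefix is /13 -> next hop Router V.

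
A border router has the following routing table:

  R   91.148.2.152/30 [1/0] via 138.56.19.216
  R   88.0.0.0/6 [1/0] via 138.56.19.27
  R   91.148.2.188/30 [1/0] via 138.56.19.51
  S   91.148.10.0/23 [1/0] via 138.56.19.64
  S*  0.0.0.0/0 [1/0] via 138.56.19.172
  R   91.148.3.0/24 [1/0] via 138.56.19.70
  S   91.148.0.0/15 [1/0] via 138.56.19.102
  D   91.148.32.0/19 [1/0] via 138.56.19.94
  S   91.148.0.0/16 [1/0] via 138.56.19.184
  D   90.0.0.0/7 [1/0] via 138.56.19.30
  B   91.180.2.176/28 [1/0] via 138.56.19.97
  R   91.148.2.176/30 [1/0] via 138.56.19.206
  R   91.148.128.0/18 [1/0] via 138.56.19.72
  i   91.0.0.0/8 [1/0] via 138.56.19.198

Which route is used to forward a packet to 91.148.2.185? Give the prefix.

Entries matching 91.148.2.185:
  0.0.0.0/0 (default, matches everything)
  88.0.0.0/6 (88.0.0.0 - 91.255.255.255)
  90.0.0.0/7 (90.0.0.0 - 91.255.255.255)
  91.0.0.0/8 (91.0.0.0 - 91.255.255.255)
  91.148.0.0/15 (91.148.0.0 - 91.149.255.255)
  91.148.0.0/16 (91.148.0.0 - 91.148.255.255)
Most specific is 91.148.0.0/16.

91.148.0.0/16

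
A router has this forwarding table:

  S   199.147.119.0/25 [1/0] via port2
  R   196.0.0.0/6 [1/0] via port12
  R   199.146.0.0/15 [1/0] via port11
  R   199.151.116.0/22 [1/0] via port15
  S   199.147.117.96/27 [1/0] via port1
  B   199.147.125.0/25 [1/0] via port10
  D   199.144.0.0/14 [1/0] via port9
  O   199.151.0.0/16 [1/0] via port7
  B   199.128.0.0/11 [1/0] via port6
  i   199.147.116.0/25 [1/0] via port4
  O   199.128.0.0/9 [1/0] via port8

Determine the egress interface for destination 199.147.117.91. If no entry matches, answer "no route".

port11

Routes whose prefix contains 199.147.117.91:
  196.0.0.0/6 (196.0.0.0 - 199.255.255.255) -> port12
  199.128.0.0/9 (199.128.0.0 - 199.255.255.255) -> port8
  199.128.0.0/11 (199.128.0.0 - 199.159.255.255) -> port6
  199.144.0.0/14 (199.144.0.0 - 199.147.255.255) -> port9
  199.146.0.0/15 (199.146.0.0 - 199.147.255.255) -> port11
More-specific entries that do NOT match:
  199.147.117.96/27 (199.147.117.96 - 199.147.117.127) does not contain 199.147.117.91
  199.147.119.0/25 (199.147.119.0 - 199.147.119.127) does not contain 199.147.117.91
  199.147.125.0/25 (199.147.125.0 - 199.147.125.127) does not contain 199.147.117.91
  199.147.116.0/25 (199.147.116.0 - 199.147.116.127) does not contain 199.147.117.91
  199.151.116.0/22 (199.151.116.0 - 199.151.119.255) does not contain 199.147.117.91
  199.151.0.0/16 (199.151.0.0 - 199.151.255.255) does not contain 199.147.117.91
Longest matching prefix is /15 -> interface port11.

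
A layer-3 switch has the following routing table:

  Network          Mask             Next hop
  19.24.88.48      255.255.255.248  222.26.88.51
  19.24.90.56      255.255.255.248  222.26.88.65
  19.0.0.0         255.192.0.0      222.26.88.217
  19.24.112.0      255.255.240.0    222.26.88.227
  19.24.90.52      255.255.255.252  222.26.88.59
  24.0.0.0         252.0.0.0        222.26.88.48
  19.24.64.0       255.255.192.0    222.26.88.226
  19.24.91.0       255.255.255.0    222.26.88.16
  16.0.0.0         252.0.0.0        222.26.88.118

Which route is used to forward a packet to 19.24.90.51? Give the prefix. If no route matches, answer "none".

19.24.64.0/18

Entries matching 19.24.90.51:
  16.0.0.0/6 (16.0.0.0 - 19.255.255.255)
  19.0.0.0/10 (19.0.0.0 - 19.63.255.255)
  19.24.64.0/18 (19.24.64.0 - 19.24.127.255)
Most specific is 19.24.64.0/18.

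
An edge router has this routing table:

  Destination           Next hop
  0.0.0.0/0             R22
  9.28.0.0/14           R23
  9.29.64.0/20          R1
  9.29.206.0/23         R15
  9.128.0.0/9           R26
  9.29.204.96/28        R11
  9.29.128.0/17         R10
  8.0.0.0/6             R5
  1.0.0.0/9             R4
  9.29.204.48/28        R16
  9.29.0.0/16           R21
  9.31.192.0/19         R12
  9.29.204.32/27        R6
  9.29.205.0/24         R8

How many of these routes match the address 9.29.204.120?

5

Prefixes containing 9.29.204.120:
  0.0.0.0/0 (default, matches everything)
  8.0.0.0/6 (8.0.0.0 - 11.255.255.255)
  9.28.0.0/14 (9.28.0.0 - 9.31.255.255)
  9.29.0.0/16 (9.29.0.0 - 9.29.255.255)
  9.29.128.0/17 (9.29.128.0 - 9.29.255.255)
Total matching entries: 5.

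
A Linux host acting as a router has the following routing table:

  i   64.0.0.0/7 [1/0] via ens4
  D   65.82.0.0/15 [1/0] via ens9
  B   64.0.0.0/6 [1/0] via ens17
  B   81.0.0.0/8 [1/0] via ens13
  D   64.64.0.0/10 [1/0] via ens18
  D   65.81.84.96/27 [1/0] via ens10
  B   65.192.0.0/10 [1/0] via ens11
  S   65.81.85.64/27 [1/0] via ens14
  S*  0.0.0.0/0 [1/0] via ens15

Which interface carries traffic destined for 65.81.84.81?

ens4

Routes whose prefix contains 65.81.84.81:
  0.0.0.0/0 (default, matches everything) -> ens15
  64.0.0.0/6 (64.0.0.0 - 67.255.255.255) -> ens17
  64.0.0.0/7 (64.0.0.0 - 65.255.255.255) -> ens4
More-specific entries that do NOT match:
  65.81.84.96/27 (65.81.84.96 - 65.81.84.127) does not contain 65.81.84.81
  65.81.85.64/27 (65.81.85.64 - 65.81.85.95) does not contain 65.81.84.81
  65.82.0.0/15 (65.82.0.0 - 65.83.255.255) does not contain 65.81.84.81
  64.64.0.0/10 (64.64.0.0 - 64.127.255.255) does not contain 65.81.84.81
  65.192.0.0/10 (65.192.0.0 - 65.255.255.255) does not contain 65.81.84.81
  81.0.0.0/8 (81.0.0.0 - 81.255.255.255) does not contain 65.81.84.81
Longest matching prefix is /7 -> interface ens4.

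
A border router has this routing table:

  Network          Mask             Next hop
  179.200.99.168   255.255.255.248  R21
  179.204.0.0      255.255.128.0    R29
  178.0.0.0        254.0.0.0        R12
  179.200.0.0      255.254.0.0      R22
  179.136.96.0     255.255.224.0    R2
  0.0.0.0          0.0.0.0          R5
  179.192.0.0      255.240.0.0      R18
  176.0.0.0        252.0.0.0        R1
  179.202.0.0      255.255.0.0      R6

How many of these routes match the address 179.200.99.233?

5

Prefixes containing 179.200.99.233:
  0.0.0.0/0 (default, matches everything)
  176.0.0.0/6 (176.0.0.0 - 179.255.255.255)
  178.0.0.0/7 (178.0.0.0 - 179.255.255.255)
  179.192.0.0/12 (179.192.0.0 - 179.207.255.255)
  179.200.0.0/15 (179.200.0.0 - 179.201.255.255)
Total matching entries: 5.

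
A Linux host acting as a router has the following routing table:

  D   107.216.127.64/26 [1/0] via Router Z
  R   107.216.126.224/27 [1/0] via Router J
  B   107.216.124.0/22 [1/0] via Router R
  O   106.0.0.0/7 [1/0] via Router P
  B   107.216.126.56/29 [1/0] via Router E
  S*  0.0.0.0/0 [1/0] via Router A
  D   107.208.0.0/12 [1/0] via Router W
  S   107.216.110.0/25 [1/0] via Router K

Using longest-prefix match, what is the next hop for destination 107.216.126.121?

Routes whose prefix contains 107.216.126.121:
  0.0.0.0/0 (default, matches everything) -> Router A
  106.0.0.0/7 (106.0.0.0 - 107.255.255.255) -> Router P
  107.208.0.0/12 (107.208.0.0 - 107.223.255.255) -> Router W
  107.216.124.0/22 (107.216.124.0 - 107.216.127.255) -> Router R
More-specific entries that do NOT match:
  107.216.126.56/29 (107.216.126.56 - 107.216.126.63) does not contain 107.216.126.121
  107.216.126.224/27 (107.216.126.224 - 107.216.126.255) does not contain 107.216.126.121
  107.216.127.64/26 (107.216.127.64 - 107.216.127.127) does not contain 107.216.126.121
  107.216.110.0/25 (107.216.110.0 - 107.216.110.127) does not contain 107.216.126.121
Longest matching prefix is /22 -> next hop Router R.

Router R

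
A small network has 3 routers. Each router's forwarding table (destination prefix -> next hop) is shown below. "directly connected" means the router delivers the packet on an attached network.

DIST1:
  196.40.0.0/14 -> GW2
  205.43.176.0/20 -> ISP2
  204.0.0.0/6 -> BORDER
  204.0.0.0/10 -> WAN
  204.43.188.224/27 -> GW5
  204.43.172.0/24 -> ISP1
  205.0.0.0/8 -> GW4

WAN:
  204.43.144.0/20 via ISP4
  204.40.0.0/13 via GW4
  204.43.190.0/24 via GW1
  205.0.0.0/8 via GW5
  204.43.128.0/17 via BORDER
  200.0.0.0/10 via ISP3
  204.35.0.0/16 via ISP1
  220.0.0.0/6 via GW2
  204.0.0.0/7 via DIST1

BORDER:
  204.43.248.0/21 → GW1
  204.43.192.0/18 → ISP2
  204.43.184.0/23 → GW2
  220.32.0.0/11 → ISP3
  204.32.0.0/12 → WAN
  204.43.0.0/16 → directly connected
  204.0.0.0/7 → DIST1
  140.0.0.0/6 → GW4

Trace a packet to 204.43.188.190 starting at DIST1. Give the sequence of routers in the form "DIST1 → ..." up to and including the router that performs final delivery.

At DIST1: longest match for 204.43.188.190 is 204.0.0.0/10 -> WAN
At WAN: longest match for 204.43.188.190 is 204.43.128.0/17 -> BORDER
At BORDER: longest match for 204.43.188.190 is 204.43.0.0/16 -> directly connected

DIST1 → WAN → BORDER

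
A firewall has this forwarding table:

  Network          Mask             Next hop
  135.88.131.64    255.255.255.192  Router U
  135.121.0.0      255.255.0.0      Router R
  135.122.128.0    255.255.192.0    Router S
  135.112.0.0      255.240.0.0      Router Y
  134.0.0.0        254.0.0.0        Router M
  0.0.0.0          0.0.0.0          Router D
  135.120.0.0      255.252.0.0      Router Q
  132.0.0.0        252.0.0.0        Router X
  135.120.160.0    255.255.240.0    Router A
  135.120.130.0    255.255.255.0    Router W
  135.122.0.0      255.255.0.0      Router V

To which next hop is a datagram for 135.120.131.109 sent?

Router Q

Routes whose prefix contains 135.120.131.109:
  0.0.0.0/0 (default, matches everything) -> Router D
  132.0.0.0/6 (132.0.0.0 - 135.255.255.255) -> Router X
  134.0.0.0/7 (134.0.0.0 - 135.255.255.255) -> Router M
  135.112.0.0/12 (135.112.0.0 - 135.127.255.255) -> Router Y
  135.120.0.0/14 (135.120.0.0 - 135.123.255.255) -> Router Q
More-specific entries that do NOT match:
  135.88.131.64/26 (135.88.131.64 - 135.88.131.127) does not contain 135.120.131.109
  135.120.130.0/24 (135.120.130.0 - 135.120.130.255) does not contain 135.120.131.109
  135.120.160.0/20 (135.120.160.0 - 135.120.175.255) does not contain 135.120.131.109
  135.122.128.0/18 (135.122.128.0 - 135.122.191.255) does not contain 135.120.131.109
  135.121.0.0/16 (135.121.0.0 - 135.121.255.255) does not contain 135.120.131.109
  135.122.0.0/16 (135.122.0.0 - 135.122.255.255) does not contain 135.120.131.109
Longest matching prefix is /14 -> next hop Router Q.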